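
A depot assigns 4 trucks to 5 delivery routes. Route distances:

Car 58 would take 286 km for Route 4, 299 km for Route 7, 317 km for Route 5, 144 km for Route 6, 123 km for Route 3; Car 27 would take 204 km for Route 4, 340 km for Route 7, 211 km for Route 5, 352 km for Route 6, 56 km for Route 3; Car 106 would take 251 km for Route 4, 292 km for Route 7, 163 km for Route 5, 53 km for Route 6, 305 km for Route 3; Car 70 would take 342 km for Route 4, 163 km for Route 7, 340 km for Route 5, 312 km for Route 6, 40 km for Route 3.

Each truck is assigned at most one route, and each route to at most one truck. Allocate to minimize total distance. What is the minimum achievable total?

Minimum total: 526 km

This is a one-to-one assignment (minimum-cost bipartite matching).
Optimal: Car 58→Route 6 (144 km), Car 27→Route 3 (56 km), Car 106→Route 5 (163 km), Car 70→Route 7 (163 km) — total 144+56+163+163 = 526 km.
Min-entry greedy (repeatedly take the single cheapest remaining cell) gives 596 km, worse by 70.
Swapping Car 58↔Car 106 (Car 58→Route 5 317 km, Car 106→Route 6 53 km) adds 63.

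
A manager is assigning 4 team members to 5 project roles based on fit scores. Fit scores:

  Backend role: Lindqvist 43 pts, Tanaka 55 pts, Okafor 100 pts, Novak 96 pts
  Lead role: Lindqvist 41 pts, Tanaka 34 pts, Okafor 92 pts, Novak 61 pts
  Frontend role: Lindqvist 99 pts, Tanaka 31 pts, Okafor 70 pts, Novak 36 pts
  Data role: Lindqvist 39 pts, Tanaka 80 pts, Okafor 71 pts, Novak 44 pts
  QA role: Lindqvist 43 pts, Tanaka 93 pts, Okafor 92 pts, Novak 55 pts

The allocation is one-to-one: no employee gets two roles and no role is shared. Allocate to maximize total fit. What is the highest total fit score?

Max total: 380 pts

Optimal: Lindqvist→Frontend role (99 pts), Tanaka→QA role (93 pts), Okafor→Lead role (92 pts), Novak→Backend role (96 pts) — total 99+93+92+96 = 380 pts.
Max-entry greedy (repeatedly take the single best remaining cell) gives 353 pts, worse by 27.
Checked against all permutations: 380 pts is optimal.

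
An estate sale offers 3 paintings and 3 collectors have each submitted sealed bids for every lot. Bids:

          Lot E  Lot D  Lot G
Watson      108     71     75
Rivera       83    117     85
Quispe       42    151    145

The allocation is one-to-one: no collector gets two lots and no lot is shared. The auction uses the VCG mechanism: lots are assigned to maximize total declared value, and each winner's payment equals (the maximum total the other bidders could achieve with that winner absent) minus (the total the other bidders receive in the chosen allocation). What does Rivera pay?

Rivera pays $6.

Efficient allocation: Watson→Lot E ($108), Rivera→Lot D ($117), Quispe→Lot G ($145); total welfare W = $370.
Rivera receives Lot D at value $117, so the others get W − 117 = $253.
Without Rivera: best allocation of the remaining 2 bidders over all 3 lots is Watson→Lot E ($108), Quispe→Lot D ($151), total $259.
VCG payment = (others' best without Rivera) − (others' welfare with Rivera) = 259 − 253 = $6.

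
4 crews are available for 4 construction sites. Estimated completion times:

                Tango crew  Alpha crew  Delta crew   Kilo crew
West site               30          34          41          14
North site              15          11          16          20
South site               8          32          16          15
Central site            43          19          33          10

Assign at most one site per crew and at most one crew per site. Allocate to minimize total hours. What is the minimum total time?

Optimal: Tango crew→South site (8 hours), Alpha crew→Central site (19 hours), Delta crew→North site (16 hours), Kilo crew→West site (14 hours) — total 8+19+16+14 = 57 hours.
Min-entry greedy (repeatedly take the single cheapest remaining cell) gives 70 hours, worse by 13.
Swapping Kilo crew↔Tango crew (Kilo crew→South site 15 hours, Tango crew→West site 30 hours) adds 23.
Every other assignment is strictly worse.

Min total: 57 hours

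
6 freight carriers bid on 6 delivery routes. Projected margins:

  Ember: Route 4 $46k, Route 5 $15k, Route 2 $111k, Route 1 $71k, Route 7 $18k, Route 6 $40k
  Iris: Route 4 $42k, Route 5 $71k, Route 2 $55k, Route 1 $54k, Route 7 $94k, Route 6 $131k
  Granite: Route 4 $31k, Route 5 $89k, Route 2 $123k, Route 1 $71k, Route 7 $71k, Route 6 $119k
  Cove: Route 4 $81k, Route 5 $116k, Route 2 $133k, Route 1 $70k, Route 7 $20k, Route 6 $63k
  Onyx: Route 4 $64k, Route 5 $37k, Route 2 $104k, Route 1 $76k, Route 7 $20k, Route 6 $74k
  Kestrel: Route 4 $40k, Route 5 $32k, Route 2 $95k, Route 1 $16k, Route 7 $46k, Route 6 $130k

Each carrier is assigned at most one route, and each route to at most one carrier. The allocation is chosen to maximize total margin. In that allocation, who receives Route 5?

Cove receives Route 5.

Optimal: Ember→Route 1 ($71k), Iris→Route 7 ($94k), Granite→Route 2 ($123k), Cove→Route 5 ($116k), Onyx→Route 4 ($64k), Kestrel→Route 6 ($130k) — total 71+94+123+116+64+130 = $598k.
Column-greedy (each route in turn goes to its best remaining carrier) gives $581k, worse by 17.
Swapping Onyx↔Iris (Onyx→Route 7 $20k, Iris→Route 4 $42k) loses 96.
Cove's own top route is Route 2 ($133k), but forcing Cove→Route 2 and reassigning the rest optimally gives only $581k — worse by 17.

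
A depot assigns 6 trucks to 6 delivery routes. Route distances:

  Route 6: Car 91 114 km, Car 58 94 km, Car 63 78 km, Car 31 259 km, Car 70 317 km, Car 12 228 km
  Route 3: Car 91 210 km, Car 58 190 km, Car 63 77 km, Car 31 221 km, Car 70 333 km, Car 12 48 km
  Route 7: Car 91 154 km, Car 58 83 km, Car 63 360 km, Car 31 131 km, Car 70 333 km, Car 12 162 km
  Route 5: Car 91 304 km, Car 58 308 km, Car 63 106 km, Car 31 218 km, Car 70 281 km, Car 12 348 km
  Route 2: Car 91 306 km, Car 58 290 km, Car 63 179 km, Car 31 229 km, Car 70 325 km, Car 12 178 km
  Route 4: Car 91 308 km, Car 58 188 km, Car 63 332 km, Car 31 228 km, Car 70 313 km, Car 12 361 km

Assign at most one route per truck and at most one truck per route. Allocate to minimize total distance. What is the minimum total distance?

Min total: 893 km

Optimal: Car 91→Route 6 (114 km), Car 58→Route 7 (83 km), Car 63→Route 5 (106 km), Car 31→Route 2 (229 km), Car 70→Route 4 (313 km), Car 12→Route 3 (48 km) — total 114+83+106+229+313+48 = 893 km.
Min-entry greedy (repeatedly take the single cheapest remaining cell) gives 1046 km, worse by 153.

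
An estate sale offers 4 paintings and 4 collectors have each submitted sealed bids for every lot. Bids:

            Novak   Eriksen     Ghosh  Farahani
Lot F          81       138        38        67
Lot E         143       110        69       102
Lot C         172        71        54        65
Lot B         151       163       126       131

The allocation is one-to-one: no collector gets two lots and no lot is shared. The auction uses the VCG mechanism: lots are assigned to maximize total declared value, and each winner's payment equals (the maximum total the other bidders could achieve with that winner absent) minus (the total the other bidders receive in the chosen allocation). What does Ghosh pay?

Efficient allocation: Novak→Lot C ($172), Eriksen→Lot F ($138), Ghosh→Lot B ($126), Farahani→Lot E ($102); total welfare W = $538.
Ghosh receives Lot B at value $126, so the others get W − 126 = $412.
Without Ghosh: best allocation of the remaining 3 bidders over all 4 lots is Novak→Lot C ($172), Eriksen→Lot F ($138), Farahani→Lot B ($131), total $441.
VCG payment = (others' best without Ghosh) − (others' welfare with Ghosh) = 441 − 412 = $29.

Ghosh pays $29.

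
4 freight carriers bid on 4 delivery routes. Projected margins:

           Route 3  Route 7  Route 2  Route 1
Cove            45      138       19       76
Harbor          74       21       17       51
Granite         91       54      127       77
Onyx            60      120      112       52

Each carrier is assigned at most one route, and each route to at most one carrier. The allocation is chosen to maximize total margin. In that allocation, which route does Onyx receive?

Treat this as an assignment problem: match each carrier to one route.
Optimal: Cove→Route 7 ($138k), Harbor→Route 3 ($74k), Granite→Route 1 ($77k), Onyx→Route 2 ($112k) — total 138+74+77+112 = $401k.
Max-entry greedy (repeatedly take the single best remaining cell) gives $391k, worse by 10.
Next-best assignment: Cove→Route 1, Harbor→Route 3, Granite→Route 2, Onyx→Route 7 = $397k.
No other one-to-one assignment exceeds $401k.
Onyx's own top route is Route 7 ($120k), but forcing Onyx→Route 7 and reassigning the rest optimally gives only $397k — worse by 4.

Onyx receives Route 2.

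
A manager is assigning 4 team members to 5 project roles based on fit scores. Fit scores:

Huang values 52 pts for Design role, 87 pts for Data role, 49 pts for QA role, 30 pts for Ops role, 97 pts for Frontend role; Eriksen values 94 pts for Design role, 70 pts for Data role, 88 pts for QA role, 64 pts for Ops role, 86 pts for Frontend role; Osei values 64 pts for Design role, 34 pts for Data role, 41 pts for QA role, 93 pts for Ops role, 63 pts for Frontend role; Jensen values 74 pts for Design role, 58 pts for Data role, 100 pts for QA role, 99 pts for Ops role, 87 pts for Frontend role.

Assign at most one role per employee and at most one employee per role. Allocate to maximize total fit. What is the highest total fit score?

This is a one-to-one assignment (maximum-weight bipartite matching).
Optimal: Huang→Frontend role (97 pts), Eriksen→Design role (94 pts), Osei→Ops role (93 pts), Jensen→QA role (100 pts) — total 97+94+93+100 = 384 pts.
Column-greedy (each role in turn goes to its best remaining employee) gives 374 pts, worse by 10.

Max total: 384 pts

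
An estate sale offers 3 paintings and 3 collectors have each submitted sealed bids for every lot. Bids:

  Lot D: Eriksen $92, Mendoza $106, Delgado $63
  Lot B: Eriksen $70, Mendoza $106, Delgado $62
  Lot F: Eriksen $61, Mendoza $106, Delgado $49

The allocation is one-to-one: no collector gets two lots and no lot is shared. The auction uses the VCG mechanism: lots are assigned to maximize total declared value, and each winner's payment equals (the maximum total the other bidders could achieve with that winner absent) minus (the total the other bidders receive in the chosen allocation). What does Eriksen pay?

Eriksen pays $1.

Efficient allocation: Eriksen→Lot D ($92), Mendoza→Lot F ($106), Delgado→Lot B ($62); total welfare W = $260.
Eriksen receives Lot D at value $92, so the others get W − 92 = $168.
Without Eriksen: best allocation of the remaining 2 bidders over all 3 lots is Mendoza→Lot B ($106), Delgado→Lot D ($63), total $169.
VCG payment = (others' best without Eriksen) − (others' welfare with Eriksen) = 169 − 168 = $1.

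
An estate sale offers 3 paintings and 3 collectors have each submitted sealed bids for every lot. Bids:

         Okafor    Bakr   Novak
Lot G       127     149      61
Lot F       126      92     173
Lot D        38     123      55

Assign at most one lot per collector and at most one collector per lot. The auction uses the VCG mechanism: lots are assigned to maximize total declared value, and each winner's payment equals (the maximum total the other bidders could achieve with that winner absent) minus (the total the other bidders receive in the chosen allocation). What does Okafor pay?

Okafor pays $26.

Efficient allocation: Okafor→Lot G ($127), Bakr→Lot D ($123), Novak→Lot F ($173); total welfare W = $423.
Okafor receives Lot G at value $127, so the others get W − 127 = $296.
Without Okafor: best allocation of the remaining 2 bidders over all 3 lots is Bakr→Lot G ($149), Novak→Lot F ($173), total $322.
VCG payment = (others' best without Okafor) − (others' welfare with Okafor) = 322 − 296 = $26.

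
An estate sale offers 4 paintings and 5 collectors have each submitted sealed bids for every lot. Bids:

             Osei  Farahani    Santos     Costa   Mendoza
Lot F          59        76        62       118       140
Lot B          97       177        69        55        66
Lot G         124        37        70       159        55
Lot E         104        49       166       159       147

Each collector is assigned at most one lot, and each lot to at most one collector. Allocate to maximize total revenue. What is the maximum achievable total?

This is the linear assignment problem.
Optimal: Mendoza→Lot F ($140), Farahani→Lot B ($177), Costa→Lot G ($159), Santos→Lot E ($166) — total 140+177+159+166 = $642.
Next-best assignment: Mendoza→Lot F, Farahani→Lot B, Osei→Lot G, Santos→Lot E = $607.
No other one-to-one assignment exceeds $642.

Max total: $642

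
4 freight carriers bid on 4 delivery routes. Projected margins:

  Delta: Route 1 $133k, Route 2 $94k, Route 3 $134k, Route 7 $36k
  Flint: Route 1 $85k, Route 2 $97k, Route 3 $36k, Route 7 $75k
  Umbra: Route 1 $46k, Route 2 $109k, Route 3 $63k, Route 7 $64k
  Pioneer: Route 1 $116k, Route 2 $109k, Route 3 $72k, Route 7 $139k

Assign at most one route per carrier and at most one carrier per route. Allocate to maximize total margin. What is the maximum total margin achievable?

Max total: $467k

Treat this as an assignment problem: match each carrier to one route.
Optimal: Delta→Route 3 ($134k), Flint→Route 1 ($85k), Umbra→Route 2 ($109k), Pioneer→Route 7 ($139k) — total 134+85+109+139 = $467k.
Column-greedy (each route in turn goes to its best remaining carrier) gives $389k, worse by 78.
Swapping Umbra↔Flint (Umbra→Route 1 $46k, Flint→Route 2 $97k) loses 51.
Every other assignment is strictly worse.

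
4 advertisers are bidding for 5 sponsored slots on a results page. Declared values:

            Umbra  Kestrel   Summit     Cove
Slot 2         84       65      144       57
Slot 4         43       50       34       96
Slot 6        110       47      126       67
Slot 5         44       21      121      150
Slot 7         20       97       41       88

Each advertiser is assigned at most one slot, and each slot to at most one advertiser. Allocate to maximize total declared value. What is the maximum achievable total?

Max total: $501

Optimal: Umbra→Slot 6 ($110), Kestrel→Slot 7 ($97), Summit→Slot 2 ($144), Cove→Slot 5 ($150) — total 110+97+144+150 = $501.
Column-greedy (each slot in turn goes to its best remaining advertiser) gives $371, worse by 130.
Next-best assignment: Umbra→Slot 2, Kestrel→Slot 7, Summit→Slot 6, Cove→Slot 5 = $457.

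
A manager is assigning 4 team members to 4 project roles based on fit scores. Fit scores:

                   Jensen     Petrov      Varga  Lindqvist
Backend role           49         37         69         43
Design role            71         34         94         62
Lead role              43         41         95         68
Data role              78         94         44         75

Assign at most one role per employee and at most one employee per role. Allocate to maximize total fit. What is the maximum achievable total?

Optimal: Jensen→Backend role (49 pts), Petrov→Data role (94 pts), Varga→Design role (94 pts), Lindqvist→Lead role (68 pts) — total 49+94+94+68 = 305 pts.
Max-entry greedy (repeatedly take the single best remaining cell) gives 303 pts, worse by 2.

Maximum total: 305 pts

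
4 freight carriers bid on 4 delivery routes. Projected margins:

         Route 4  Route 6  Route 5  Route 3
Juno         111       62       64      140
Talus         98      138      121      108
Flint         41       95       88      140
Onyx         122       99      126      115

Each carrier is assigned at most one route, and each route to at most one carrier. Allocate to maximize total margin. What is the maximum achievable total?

Max total: $515k

Optimal: Juno→Route 4 ($111k), Talus→Route 6 ($138k), Flint→Route 3 ($140k), Onyx→Route 5 ($126k) — total 111+138+140+126 = $515k.
Max-entry greedy (repeatedly take the single best remaining cell) gives $445k, worse by 70.
Checked against all permutations: $515k is optimal.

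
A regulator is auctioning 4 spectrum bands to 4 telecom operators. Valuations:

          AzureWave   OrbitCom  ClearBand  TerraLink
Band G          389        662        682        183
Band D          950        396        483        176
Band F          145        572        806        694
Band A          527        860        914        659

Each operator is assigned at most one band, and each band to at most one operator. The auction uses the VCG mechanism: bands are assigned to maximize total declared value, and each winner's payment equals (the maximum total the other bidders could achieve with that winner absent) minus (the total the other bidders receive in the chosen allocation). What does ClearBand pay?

Efficient allocation: AzureWave→Band D ($950M), OrbitCom→Band G ($662M), ClearBand→Band A ($914M), TerraLink→Band F ($694M); total welfare W = $3220M.
ClearBand receives Band A at value $914M, so the others get W − 914 = $2306M.
Without ClearBand: best allocation of the remaining 3 bidders over all 4 bands is AzureWave→Band D ($950M), OrbitCom→Band A ($860M), TerraLink→Band F ($694M), total $2504M.
VCG payment = (others' best without ClearBand) − (others' welfare with ClearBand) = 2504 − 2306 = $198M.

ClearBand pays $198M.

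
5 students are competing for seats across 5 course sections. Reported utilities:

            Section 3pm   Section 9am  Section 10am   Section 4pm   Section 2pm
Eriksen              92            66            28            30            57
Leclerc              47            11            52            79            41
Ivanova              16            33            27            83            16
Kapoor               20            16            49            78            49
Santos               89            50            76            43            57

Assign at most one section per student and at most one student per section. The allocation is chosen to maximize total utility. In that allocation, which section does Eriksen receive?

Optimal: Eriksen→Section 9am (66 points), Leclerc→Section 10am (52 points), Ivanova→Section 4pm (83 points), Kapoor→Section 2pm (49 points), Santos→Section 3pm (89 points) — total 66+52+83+49+89 = 339 points.
Next-best assignment: Eriksen→Section 3pm, Leclerc→Section 4pm, Ivanova→Section 9am, Kapoor→Section 2pm, Santos→Section 10am = 329 points.
Swapping Leclerc↔Santos (Leclerc→Section 3pm 47 points, Santos→Section 10am 76 points) loses 18.
Every other assignment is strictly worse.
Eriksen's own top section is Section 3pm (92 points), but forcing Eriksen→Section 3pm and reassigning the rest optimally gives only 329 points — worse by 10.

Eriksen receives Section 9am.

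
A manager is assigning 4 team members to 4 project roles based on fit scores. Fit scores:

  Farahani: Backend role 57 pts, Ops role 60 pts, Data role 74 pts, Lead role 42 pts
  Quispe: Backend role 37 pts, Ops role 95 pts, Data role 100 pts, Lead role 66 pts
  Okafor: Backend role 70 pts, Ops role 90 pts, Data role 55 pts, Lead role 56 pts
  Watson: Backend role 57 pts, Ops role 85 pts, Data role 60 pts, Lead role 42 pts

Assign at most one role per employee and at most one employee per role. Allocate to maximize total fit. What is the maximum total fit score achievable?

This is the linear assignment problem.
Optimal: Farahani→Backend role (57 pts), Quispe→Data role (100 pts), Okafor→Lead role (56 pts), Watson→Ops role (85 pts) — total 57+100+56+85 = 298 pts.
Max-entry greedy (repeatedly take the single best remaining cell) gives 289 pts, worse by 9.

Max total: 298 pts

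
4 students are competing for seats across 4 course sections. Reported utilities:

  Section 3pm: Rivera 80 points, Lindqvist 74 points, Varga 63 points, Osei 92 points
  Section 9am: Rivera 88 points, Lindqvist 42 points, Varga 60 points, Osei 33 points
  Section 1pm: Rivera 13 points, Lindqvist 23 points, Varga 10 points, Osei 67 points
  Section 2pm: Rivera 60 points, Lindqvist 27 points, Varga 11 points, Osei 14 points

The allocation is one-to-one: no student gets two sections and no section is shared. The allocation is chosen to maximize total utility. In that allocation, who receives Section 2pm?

Rivera receives Section 2pm.

Optimal: Rivera→Section 2pm (60 points), Lindqvist→Section 3pm (74 points), Varga→Section 9am (60 points), Osei→Section 1pm (67 points) — total 60+74+60+67 = 261 points.
Max-entry greedy (repeatedly take the single best remaining cell) gives 217 points, worse by 44.
Next-best assignment: Rivera→Section 9am, Lindqvist→Section 2pm, Varga→Section 3pm, Osei→Section 1pm = 245 points.
No other one-to-one assignment exceeds 261 points.
Rivera's own top section is Section 9am (88 points), but forcing Rivera→Section 9am and reassigning the rest optimally gives only 245 points — worse by 16.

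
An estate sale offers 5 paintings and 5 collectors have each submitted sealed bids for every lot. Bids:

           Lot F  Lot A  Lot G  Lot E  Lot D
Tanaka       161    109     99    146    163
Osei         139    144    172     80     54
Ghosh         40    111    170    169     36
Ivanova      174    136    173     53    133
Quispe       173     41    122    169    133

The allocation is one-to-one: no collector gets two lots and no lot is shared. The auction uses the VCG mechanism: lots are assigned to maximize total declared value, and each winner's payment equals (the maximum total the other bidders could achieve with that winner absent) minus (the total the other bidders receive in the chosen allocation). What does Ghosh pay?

Efficient allocation: Tanaka→Lot D ($163), Osei→Lot A ($144), Ghosh→Lot E ($169), Ivanova→Lot G ($173), Quispe→Lot F ($173); total welfare W = $822.
Ghosh receives Lot E at value $169, so the others get W − 169 = $653.
Without Ghosh: best allocation of the remaining 4 bidders over all 5 lots is Tanaka→Lot D ($163), Osei→Lot G ($172), Ivanova→Lot F ($174), Quispe→Lot E ($169), total $678.
VCG payment = (others' best without Ghosh) − (others' welfare with Ghosh) = 678 − 653 = $25.

Ghosh pays $25.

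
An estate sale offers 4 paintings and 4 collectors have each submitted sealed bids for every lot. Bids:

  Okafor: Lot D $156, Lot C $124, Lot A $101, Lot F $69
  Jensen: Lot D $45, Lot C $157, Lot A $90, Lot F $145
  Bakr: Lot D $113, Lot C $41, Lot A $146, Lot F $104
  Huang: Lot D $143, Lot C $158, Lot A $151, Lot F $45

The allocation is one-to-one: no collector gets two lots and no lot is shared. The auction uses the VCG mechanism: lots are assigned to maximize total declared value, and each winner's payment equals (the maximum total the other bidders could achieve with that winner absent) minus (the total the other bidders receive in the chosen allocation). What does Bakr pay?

Efficient allocation: Okafor→Lot D ($156), Jensen→Lot F ($145), Bakr→Lot A ($146), Huang→Lot C ($158); total welfare W = $605.
Bakr receives Lot A at value $146, so the others get W − 146 = $459.
Without Bakr: best allocation of the remaining 3 bidders over all 4 lots is Okafor→Lot D ($156), Jensen→Lot C ($157), Huang→Lot A ($151), total $464.
VCG payment = (others' best without Bakr) − (others' welfare with Bakr) = 464 − 459 = $5.

Bakr pays $5.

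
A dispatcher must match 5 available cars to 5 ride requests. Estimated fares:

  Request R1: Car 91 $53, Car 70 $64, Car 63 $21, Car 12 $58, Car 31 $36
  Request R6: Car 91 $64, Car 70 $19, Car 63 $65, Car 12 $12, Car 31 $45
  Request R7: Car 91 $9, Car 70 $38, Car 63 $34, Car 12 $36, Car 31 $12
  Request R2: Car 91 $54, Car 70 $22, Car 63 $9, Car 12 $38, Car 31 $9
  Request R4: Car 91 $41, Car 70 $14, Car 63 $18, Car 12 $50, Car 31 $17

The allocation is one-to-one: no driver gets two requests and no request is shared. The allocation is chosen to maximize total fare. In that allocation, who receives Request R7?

Car 63 receives Request R7.

This is the linear assignment problem.
Optimal: Car 91→Request R2 ($54), Car 70→Request R1 ($64), Car 63→Request R7 ($34), Car 12→Request R4 ($50), Car 31→Request R6 ($45) — total 54+64+34+50+45 = $247.
Checked against all permutations: $247 is optimal.
Car 63's own top request is Request R6 ($65), but forcing Car 63→Request R6 and reassigning the rest optimally gives only $245 — worse by 2.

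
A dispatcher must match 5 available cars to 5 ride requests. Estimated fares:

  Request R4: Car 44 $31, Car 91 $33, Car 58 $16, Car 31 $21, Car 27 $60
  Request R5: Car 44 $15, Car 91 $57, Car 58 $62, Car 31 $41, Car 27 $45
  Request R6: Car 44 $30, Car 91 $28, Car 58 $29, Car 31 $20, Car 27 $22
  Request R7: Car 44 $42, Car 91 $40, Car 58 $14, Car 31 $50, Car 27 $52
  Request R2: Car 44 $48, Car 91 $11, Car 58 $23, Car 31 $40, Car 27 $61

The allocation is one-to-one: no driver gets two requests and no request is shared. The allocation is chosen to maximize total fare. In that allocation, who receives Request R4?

This is a one-to-one assignment (maximum-weight bipartite matching).
Optimal: Car 44→Request R2 ($48), Car 91→Request R6 ($28), Car 58→Request R5 ($62), Car 31→Request R7 ($50), Car 27→Request R4 ($60) — total 48+28+62+50+60 = $248.
Next-best assignment: Car 44→Request R2, Car 91→Request R5, Car 58→Request R6, Car 31→Request R7, Car 27→Request R4 = $244.
Swapping Car 58↔Car 44 (Car 58→Request R2 $23, Car 44→Request R5 $15) loses 72.
Every other assignment is strictly worse.
Car 27's own top request is Request R2 ($61), but forcing Car 27→Request R2 and reassigning the rest optimally gives only $236 — worse by 12.

Car 27 receives Request R4.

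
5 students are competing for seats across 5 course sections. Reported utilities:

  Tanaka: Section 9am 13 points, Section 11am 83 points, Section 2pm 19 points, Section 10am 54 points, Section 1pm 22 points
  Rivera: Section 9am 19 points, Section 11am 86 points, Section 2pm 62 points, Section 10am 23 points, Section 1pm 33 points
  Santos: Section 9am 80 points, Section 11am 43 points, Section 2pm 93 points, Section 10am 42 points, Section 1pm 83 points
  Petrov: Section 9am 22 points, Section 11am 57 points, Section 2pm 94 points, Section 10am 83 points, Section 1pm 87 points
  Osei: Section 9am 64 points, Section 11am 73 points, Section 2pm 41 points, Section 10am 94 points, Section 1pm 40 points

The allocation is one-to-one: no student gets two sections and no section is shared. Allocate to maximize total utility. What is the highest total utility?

Optimal: Tanaka→Section 11am (83 points), Rivera→Section 2pm (62 points), Santos→Section 9am (80 points), Petrov→Section 1pm (87 points), Osei→Section 10am (94 points) — total 83+62+80+87+94 = 406 points.
Column-greedy (each section in turn goes to its best remaining student) gives 376 points, worse by 30.
Checked against all permutations: 406 points is optimal.

Maximum total: 406 points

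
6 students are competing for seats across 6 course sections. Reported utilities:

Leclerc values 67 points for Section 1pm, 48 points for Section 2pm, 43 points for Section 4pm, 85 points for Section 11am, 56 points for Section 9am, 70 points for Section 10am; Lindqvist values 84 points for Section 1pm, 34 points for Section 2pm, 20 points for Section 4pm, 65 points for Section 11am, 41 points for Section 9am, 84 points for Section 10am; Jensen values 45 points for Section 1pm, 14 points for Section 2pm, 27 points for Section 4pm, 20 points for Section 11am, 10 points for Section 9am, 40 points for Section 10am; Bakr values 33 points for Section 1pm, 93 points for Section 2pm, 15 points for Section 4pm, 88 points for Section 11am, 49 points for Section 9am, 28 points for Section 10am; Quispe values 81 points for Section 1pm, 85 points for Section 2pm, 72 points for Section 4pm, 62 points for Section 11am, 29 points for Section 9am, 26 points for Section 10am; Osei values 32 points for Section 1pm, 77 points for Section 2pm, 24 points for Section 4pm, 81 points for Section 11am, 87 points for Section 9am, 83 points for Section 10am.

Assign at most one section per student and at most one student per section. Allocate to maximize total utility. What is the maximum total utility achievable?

Maximum total: 466 points

Optimal: Leclerc→Section 11am (85 points), Lindqvist→Section 10am (84 points), Jensen→Section 1pm (45 points), Bakr→Section 2pm (93 points), Quispe→Section 4pm (72 points), Osei→Section 9am (87 points) — total 85+84+45+93+72+87 = 466 points.
Max-entry greedy (repeatedly take the single best remaining cell) gives 461 points, worse by 5.
No other one-to-one assignment exceeds 466 points.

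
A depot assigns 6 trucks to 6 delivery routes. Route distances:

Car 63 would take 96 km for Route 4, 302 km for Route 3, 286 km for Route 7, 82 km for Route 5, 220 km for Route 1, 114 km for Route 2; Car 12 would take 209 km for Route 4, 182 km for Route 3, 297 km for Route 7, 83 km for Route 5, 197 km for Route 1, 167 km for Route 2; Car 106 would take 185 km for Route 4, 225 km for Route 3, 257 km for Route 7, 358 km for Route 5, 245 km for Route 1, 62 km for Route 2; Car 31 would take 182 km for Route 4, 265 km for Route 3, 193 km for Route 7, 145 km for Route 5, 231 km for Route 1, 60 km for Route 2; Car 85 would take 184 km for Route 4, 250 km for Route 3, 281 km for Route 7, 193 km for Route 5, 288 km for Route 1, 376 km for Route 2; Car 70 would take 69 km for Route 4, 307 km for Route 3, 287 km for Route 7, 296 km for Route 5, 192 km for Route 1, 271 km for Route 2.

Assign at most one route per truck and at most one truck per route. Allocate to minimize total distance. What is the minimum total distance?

Optimal: Car 63→Route 5 (82 km), Car 12→Route 1 (197 km), Car 106→Route 2 (62 km), Car 31→Route 7 (193 km), Car 85→Route 3 (250 km), Car 70→Route 4 (69 km) — total 82+197+62+193+250+69 = 853 km.
No other one-to-one assignment undercuts 853 km.

Minimum total: 853 km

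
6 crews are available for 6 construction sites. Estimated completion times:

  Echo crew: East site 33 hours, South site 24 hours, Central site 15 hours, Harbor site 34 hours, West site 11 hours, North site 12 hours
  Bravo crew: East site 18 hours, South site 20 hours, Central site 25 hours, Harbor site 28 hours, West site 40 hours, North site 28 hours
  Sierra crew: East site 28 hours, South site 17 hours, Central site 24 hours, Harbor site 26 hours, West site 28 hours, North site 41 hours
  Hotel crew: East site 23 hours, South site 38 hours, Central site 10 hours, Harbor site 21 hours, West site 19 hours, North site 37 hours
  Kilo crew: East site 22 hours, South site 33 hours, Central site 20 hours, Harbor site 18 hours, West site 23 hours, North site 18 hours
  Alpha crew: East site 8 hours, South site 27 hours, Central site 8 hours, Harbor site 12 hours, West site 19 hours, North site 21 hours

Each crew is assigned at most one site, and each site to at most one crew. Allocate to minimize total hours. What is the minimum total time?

Optimal: Echo crew→West site (11 hours), Bravo crew→East site (18 hours), Sierra crew→South site (17 hours), Hotel crew→Central site (10 hours), Kilo crew→North site (18 hours), Alpha crew→Harbor site (12 hours) — total 11+18+17+10+18+12 = 86 hours.
Row-greedy (each crew in turn takes its cheapest remaining site) gives 95 hours, worse by 9.
No other one-to-one assignment undercuts 86 hours.

Minimum total: 86 hours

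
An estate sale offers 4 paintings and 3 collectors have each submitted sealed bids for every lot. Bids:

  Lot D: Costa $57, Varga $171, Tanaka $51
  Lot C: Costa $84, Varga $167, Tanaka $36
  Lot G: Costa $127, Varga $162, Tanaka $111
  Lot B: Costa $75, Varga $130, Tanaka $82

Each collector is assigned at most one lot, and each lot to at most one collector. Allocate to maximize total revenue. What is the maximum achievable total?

Maximum total: $380

Optimal: Costa→Lot G ($127), Varga→Lot D ($171), Tanaka→Lot B ($82) — total 127+171+82 = $380.
Column-greedy (each lot in turn goes to its best remaining collector) gives $366, worse by 14.
Next-best assignment: Costa→Lot G, Varga→Lot C, Tanaka→Lot B = $376.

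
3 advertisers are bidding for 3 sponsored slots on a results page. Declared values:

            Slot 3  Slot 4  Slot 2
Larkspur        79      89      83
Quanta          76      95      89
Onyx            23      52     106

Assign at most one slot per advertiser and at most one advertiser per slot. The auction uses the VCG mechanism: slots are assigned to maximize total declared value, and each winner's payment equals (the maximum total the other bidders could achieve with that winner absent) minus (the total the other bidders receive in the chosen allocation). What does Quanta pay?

Efficient allocation: Larkspur→Slot 3 ($79), Quanta→Slot 4 ($95), Onyx→Slot 2 ($106); total welfare W = $280.
Quanta receives Slot 4 at value $95, so the others get W − 95 = $185.
Without Quanta: best allocation of the remaining 2 bidders over all 3 slots is Larkspur→Slot 4 ($89), Onyx→Slot 2 ($106), total $195.
VCG payment = (others' best without Quanta) − (others' welfare with Quanta) = 195 − 185 = $10.

Quanta pays $10.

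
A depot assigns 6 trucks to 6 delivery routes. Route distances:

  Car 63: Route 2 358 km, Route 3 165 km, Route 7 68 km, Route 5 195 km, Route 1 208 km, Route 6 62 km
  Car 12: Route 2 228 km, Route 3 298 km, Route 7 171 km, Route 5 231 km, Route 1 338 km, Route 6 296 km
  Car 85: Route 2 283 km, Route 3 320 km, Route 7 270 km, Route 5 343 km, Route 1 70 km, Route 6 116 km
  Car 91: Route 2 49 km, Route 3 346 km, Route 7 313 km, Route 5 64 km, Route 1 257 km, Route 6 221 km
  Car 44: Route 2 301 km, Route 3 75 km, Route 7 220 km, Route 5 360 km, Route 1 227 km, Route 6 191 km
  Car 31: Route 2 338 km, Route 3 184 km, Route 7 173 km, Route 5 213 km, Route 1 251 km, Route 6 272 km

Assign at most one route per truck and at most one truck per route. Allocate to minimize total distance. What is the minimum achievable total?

Optimal: Car 63→Route 6 (62 km), Car 12→Route 7 (171 km), Car 85→Route 1 (70 km), Car 91→Route 2 (49 km), Car 44→Route 3 (75 km), Car 31→Route 5 (213 km) — total 62+171+70+49+75+213 = 640 km.
Column-greedy (each route in turn goes to its cheapest remaining truck) gives 771 km, worse by 131.
Every other assignment is strictly worse.

Minimum total: 640 km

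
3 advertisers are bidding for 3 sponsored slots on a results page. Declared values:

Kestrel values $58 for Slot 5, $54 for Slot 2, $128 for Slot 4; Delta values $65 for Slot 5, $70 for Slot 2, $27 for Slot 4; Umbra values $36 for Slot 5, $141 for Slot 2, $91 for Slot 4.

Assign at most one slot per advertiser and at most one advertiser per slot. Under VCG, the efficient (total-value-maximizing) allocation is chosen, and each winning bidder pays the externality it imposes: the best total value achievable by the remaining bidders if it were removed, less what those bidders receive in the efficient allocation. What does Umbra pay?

Efficient allocation: Kestrel→Slot 4 ($128), Delta→Slot 5 ($65), Umbra→Slot 2 ($141); total welfare W = $334.
Umbra receives Slot 2 at value $141, so the others get W − 141 = $193.
Without Umbra: best allocation of the remaining 2 bidders over all 3 slots is Kestrel→Slot 4 ($128), Delta→Slot 2 ($70), total $198.
VCG payment = (others' best without Umbra) − (others' welfare with Umbra) = 198 − 193 = $5.

Umbra pays $5.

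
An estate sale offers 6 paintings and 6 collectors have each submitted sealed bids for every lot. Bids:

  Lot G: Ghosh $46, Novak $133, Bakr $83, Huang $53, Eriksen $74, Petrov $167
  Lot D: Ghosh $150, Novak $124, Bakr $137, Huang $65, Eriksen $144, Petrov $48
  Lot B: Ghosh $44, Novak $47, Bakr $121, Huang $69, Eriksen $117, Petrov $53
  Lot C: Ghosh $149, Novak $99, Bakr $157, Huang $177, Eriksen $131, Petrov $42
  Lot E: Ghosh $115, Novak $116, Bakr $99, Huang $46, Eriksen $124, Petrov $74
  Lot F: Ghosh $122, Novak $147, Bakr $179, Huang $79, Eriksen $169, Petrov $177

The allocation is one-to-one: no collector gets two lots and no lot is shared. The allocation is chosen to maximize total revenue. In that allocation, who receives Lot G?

This is the linear assignment problem.
Optimal: Ghosh→Lot D ($150), Novak→Lot E ($116), Bakr→Lot F ($179), Huang→Lot C ($177), Eriksen→Lot B ($117), Petrov→Lot G ($167) — total 150+116+179+177+117+167 = $906.
Row-greedy (each collector in turn takes its best remaining lot) gives $814, worse by 92.
Petrov's own top lot is Lot F ($177), but forcing Petrov→Lot F and reassigning the rest optimally gives only $882 — worse by 24.

Petrov receives Lot G.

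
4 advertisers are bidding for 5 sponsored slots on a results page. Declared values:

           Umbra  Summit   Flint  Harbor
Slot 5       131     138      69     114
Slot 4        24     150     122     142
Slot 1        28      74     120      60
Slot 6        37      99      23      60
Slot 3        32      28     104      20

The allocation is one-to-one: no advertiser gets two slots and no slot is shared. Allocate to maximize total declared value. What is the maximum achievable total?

Optimal: Umbra→Slot 5 ($131), Summit→Slot 6 ($99), Flint→Slot 1 ($120), Harbor→Slot 4 ($142) — total 131+99+120+142 = $492.
Max-entry greedy (repeatedly take the single best remaining cell) gives $461, worse by 31.
Swapping Umbra↔Flint (Umbra→Slot 1 $28, Flint→Slot 5 $69) loses 154.

Max total: $492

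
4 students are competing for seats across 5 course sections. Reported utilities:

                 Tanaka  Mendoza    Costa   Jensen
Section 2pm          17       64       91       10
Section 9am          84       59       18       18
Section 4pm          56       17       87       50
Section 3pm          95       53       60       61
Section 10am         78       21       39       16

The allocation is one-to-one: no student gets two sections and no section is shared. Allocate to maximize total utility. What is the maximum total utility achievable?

This is a one-to-one assignment (maximum-weight bipartite matching).
Optimal: Tanaka→Section 9am (84 points), Mendoza→Section 2pm (64 points), Costa→Section 4pm (87 points), Jensen→Section 3pm (61 points) — total 84+64+87+61 = 296 points.
Next-best assignment: Tanaka→Section 3pm, Mendoza→Section 9am, Costa→Section 2pm, Jensen→Section 4pm = 295 points.
Swapping Jensen↔Tanaka (Jensen→Section 9am 18 points, Tanaka→Section 3pm 95 points) loses 32.

Max total: 296 points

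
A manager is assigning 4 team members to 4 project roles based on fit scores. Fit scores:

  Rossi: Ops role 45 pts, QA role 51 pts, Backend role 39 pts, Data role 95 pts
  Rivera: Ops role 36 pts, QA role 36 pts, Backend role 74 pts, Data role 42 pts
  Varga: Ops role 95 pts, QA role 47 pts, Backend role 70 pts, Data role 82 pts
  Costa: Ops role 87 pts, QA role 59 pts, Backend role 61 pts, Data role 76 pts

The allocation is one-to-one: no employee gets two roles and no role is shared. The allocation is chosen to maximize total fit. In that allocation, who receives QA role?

Optimal: Rossi→Data role (95 pts), Rivera→Backend role (74 pts), Varga→Ops role (95 pts), Costa→QA role (59 pts) — total 95+74+95+59 = 323 pts.
Next-best assignment: Rossi→Data role, Rivera→Backend role, Varga→QA role, Costa→Ops role = 303 pts.
Costa's own top role is Ops role (87 pts), but forcing Costa→Ops role and reassigning the rest optimally gives only 303 pts — worse by 20.

Costa receives QA role.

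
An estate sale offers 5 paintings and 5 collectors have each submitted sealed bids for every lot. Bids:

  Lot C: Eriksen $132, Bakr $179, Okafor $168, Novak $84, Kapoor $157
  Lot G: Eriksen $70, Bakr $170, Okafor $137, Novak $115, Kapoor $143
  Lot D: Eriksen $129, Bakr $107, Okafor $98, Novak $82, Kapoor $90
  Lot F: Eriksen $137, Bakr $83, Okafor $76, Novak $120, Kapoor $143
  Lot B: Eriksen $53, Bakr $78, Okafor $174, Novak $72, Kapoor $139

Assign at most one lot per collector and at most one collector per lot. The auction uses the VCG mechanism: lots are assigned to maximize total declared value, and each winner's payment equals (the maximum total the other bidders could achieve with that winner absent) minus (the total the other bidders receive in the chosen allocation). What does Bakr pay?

Bakr pays $3.

Efficient allocation: Eriksen→Lot D ($129), Bakr→Lot G ($170), Okafor→Lot B ($174), Novak→Lot F ($120), Kapoor→Lot C ($157); total welfare W = $750.
Bakr receives Lot G at value $170, so the others get W − 170 = $580.
Without Bakr: best allocation of the remaining 4 bidders over all 5 lots is Eriksen→Lot F ($137), Okafor→Lot B ($174), Novak→Lot G ($115), Kapoor→Lot C ($157), total $583.
VCG payment = (others' best without Bakr) − (others' welfare with Bakr) = 583 − 580 = $3.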